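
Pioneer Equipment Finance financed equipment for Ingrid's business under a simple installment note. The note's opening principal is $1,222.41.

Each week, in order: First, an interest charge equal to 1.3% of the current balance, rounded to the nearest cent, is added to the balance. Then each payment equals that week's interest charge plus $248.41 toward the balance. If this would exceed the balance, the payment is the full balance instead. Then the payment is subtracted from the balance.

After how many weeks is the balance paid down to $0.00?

5

Week 1: $1,222.41 +$15.89 interest = $1,238.30; pay $264.30 → $974.00
Week 2: $974.00 +$12.66 interest = $986.66; pay $261.07 → $725.59
Week 3: $725.59 +$9.43 interest = $735.02; pay $257.84 → $477.18
Week 4: $477.18 +$6.20 interest = $483.38; pay $254.61 → $228.77
Week 5: $228.77 +$2.97 interest = $231.74; pay $231.74 → $0.00
Balance reaches $0.00 in week 5.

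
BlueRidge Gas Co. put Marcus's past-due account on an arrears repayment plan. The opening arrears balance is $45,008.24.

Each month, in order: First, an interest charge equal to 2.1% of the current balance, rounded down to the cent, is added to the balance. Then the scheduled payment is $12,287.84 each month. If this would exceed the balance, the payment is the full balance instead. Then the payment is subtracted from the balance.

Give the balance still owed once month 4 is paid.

# | Opening | Interest | Payment | End bal
1 | $45,008.24 | $945.17 | $12,287.84 | $33,665.57
2 | $33,665.57 | $706.97 | $12,287.84 | $22,084.70
3 | $22,084.70 | $463.77 | $12,287.84 | $10,260.63
4 | $10,260.63 | $215.47 | $10,476.10 | $0.00

$0.00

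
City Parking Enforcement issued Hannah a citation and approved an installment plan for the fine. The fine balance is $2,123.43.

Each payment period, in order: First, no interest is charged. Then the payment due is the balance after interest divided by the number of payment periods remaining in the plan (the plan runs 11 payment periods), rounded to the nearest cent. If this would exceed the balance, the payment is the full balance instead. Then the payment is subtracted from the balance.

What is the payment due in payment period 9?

Payment period 1: $2,123.43 − $193.04 → $1,930.39
Payment period 2: $1,930.39 − $193.04 → $1,737.35
Payment period 3: $1,737.35 − $193.04 → $1,544.31
Payment period 4: $1,544.31 − $193.04 → $1,351.27
Payment period 5: $1,351.27 − $193.04 → $1,158.23
Payment period 6: $1,158.23 − $193.04 → $965.19
Payment period 7: $965.19 − $193.04 → $772.15
Payment period 8: $772.15 − $193.04 → $579.11
Payment period 9: $579.11 − $193.04 → $386.07

$193.04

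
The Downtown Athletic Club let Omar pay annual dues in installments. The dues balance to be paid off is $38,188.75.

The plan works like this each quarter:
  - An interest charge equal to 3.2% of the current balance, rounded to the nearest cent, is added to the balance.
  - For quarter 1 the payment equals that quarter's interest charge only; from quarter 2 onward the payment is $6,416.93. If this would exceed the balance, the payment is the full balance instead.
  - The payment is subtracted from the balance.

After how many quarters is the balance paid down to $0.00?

8

# | Opening | Interest | Payment | End bal
1 | $38,188.75 | $1,222.04 | $1,222.04 | $38,188.75
2 | $38,188.75 | $1,222.04 | $6,416.93 | $32,993.86
3 | $32,993.86 | $1,055.80 | $6,416.93 | $27,632.73
4 | $27,632.73 | $884.25 | $6,416.93 | $22,100.05
5 | $22,100.05 | $707.20 | $6,416.93 | $16,390.32
6 | $16,390.32 | $524.49 | $6,416.93 | $10,497.88
7 | $10,497.88 | $335.93 | $6,416.93 | $4,416.88
8 | $4,416.88 | $141.34 | $4,558.22 | $0.00
Balance reaches $0.00 in quarter 8.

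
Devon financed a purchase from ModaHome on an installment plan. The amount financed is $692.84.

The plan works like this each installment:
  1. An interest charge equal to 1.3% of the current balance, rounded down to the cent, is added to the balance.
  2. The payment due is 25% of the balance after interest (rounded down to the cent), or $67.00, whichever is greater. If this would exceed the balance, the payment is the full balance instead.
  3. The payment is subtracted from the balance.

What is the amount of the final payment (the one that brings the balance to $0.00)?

$36.79

# | Opening | Interest | Payment | End bal
1 | $692.84 | $9.00 | $175.46 | $526.38
2 | $526.38 | $6.84 | $133.30 | $399.92
3 | $399.92 | $5.19 | $101.27 | $303.84
4 | $303.84 | $3.94 | $76.94 | $230.84
5 | $230.84 | $3.00 | $67.00 | $166.84
6 | $166.84 | $2.16 | $67.00 | $102.00
7 | $102.00 | $1.32 | $67.00 | $36.32
8 | $36.32 | $0.47 | $36.79 | $0.00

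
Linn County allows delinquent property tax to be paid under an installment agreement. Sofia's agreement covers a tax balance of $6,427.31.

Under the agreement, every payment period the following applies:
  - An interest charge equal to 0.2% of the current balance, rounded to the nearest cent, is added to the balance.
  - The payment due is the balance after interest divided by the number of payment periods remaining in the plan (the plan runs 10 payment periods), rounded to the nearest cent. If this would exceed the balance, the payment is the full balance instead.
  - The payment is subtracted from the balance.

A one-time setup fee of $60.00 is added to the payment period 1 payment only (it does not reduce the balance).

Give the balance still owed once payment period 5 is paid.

$3,245.91

# | Opening | Interest | Payment | Fee | End bal
1 | $6,427.31 | $12.85 | $644.02 | $60.00 | $5,796.14
2 | $5,796.14 | $11.59 | $645.30 | — | $5,162.43
3 | $5,162.43 | $10.32 | $646.59 | — | $4,526.16
4 | $4,526.16 | $9.05 | $647.89 | — | $3,887.32
5 | $3,887.32 | $7.77 | $649.18 | — | $3,245.91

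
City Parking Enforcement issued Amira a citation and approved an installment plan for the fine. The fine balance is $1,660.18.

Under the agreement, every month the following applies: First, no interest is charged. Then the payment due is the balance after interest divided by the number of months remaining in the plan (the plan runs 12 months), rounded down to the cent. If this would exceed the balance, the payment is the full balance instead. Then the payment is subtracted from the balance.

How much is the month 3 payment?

$138.35

Month 1: opening $1,660.18; payment $138.34; balance $1,521.84
Month 2: opening $1,521.84; payment $138.34; balance $1,383.50
Month 3: opening $1,383.50; payment $138.35; balance $1,245.15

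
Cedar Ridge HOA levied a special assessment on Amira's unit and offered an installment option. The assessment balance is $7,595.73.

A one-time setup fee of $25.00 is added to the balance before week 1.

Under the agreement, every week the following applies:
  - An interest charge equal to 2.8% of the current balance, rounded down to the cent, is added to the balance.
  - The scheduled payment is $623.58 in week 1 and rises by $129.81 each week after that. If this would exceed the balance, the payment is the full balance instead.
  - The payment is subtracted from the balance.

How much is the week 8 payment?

Week 1: opening $7,620.73; interest $213.38 → $7,834.11; payment $623.58; balance $7,210.53
Week 2: opening $7,210.53; interest $201.89 → $7,412.42; payment $753.39; balance $6,659.03
Week 3: opening $6,659.03; interest $186.45 → $6,845.48; payment $883.20; balance $5,962.28
Week 4: opening $5,962.28; interest $166.94 → $6,129.22; payment $1,013.01; balance $5,116.21
Week 5: opening $5,116.21; interest $143.25 → $5,259.46; payment $1,142.82; balance $4,116.64
Week 6: opening $4,116.64; interest $115.26 → $4,231.90; payment $1,272.63; balance $2,959.27
Week 7: opening $2,959.27; interest $82.85 → $3,042.12; payment $1,402.44; balance $1,639.68
Week 8: opening $1,639.68; interest $45.91 → $1,685.59; payment $1,532.25; balance $153.34

$1,532.25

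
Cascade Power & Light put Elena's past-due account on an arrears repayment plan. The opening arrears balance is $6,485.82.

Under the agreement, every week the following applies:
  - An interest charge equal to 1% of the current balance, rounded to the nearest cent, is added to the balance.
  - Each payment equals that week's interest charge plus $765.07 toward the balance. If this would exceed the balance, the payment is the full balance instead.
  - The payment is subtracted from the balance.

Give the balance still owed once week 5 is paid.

Week 1: opening $6,485.82; interest $64.86 → $6,550.68; payment $829.93; balance $5,720.75
Week 2: opening $5,720.75; interest $57.21 → $5,777.96; payment $822.28; balance $4,955.68
Week 3: opening $4,955.68; interest $49.56 → $5,005.24; payment $814.63; balance $4,190.61
Week 4: opening $4,190.61; interest $41.91 → $4,232.52; payment $806.98; balance $3,425.54
Week 5: opening $3,425.54; interest $34.26 → $3,459.80; payment $799.33; balance $2,660.47

$2,660.47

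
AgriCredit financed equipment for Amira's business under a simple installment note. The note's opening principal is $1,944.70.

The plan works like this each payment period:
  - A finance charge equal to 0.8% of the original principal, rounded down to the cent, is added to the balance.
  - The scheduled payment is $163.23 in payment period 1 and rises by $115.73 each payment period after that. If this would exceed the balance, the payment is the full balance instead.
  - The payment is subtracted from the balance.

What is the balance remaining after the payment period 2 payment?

# | Opening | Interest | Payment | End bal
1 | $1,944.70 | $15.55 | $163.23 | $1,797.02
2 | $1,797.02 | $15.55 | $278.96 | $1,533.61

$1,533.61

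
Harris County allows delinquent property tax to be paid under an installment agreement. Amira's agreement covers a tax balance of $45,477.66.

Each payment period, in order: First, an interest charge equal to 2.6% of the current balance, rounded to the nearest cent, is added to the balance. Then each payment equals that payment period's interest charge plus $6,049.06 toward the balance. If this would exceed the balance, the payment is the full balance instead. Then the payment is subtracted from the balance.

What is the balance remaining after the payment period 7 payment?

Payment period 1: $45,477.66 +$1,182.42 interest = $46,660.08; pay $7,231.48 → $39,428.60
Payment period 2: $39,428.60 +$1,025.14 interest = $40,453.74; pay $7,074.20 → $33,379.54
Payment period 3: $33,379.54 +$867.87 interest = $34,247.41; pay $6,916.93 → $27,330.48
Payment period 4: $27,330.48 +$710.59 interest = $28,041.07; pay $6,759.65 → $21,281.42
Payment period 5: $21,281.42 +$553.32 interest = $21,834.74; pay $6,602.38 → $15,232.36
Payment period 6: $15,232.36 +$396.04 interest = $15,628.40; pay $6,445.10 → $9,183.30
Payment period 7: $9,183.30 +$238.77 interest = $9,422.07; pay $6,287.83 → $3,134.24

$3,134.24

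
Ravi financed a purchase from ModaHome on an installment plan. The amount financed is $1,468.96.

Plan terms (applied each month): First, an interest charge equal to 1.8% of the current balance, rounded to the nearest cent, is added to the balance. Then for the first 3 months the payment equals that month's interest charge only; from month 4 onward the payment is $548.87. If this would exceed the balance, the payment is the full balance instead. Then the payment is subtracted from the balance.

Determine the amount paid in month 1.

Month 1: $1,468.96 +$26.44 interest = $1,495.40; pay $26.44 → $1,468.96

$26.44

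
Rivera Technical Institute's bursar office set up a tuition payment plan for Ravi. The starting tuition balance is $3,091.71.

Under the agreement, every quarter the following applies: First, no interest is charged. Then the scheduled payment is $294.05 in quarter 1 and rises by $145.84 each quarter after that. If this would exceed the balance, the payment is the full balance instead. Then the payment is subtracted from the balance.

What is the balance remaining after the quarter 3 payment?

Quarter 1: $3,091.71 − $294.05 → $2,797.66
Quarter 2: $2,797.66 − $439.89 → $2,357.77
Quarter 3: $2,357.77 − $585.73 → $1,772.04

$1,772.04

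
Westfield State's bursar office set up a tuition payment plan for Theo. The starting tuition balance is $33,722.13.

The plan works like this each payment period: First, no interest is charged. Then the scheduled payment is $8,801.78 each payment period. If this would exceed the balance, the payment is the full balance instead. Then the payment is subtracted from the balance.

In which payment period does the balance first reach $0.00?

4

Payment period 1: opening $33,722.13; payment $8,801.78; balance $24,920.35
Payment period 2: opening $24,920.35; payment $8,801.78; balance $16,118.57
Payment period 3: opening $16,118.57; payment $8,801.78; balance $7,316.79
Payment period 4: opening $7,316.79; payment $7,316.79; balance $0.00
Balance reaches $0.00 in payment period 4.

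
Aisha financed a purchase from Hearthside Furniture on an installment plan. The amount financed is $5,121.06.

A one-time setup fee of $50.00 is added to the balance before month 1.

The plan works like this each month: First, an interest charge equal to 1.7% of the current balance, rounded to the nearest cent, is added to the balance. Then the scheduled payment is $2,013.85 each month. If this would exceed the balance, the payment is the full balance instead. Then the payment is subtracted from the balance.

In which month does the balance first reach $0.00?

3

Month 1: $5,171.06 +$87.91 interest = $5,258.97; pay $2,013.85 → $3,245.12
Month 2: $3,245.12 +$55.17 interest = $3,300.29; pay $2,013.85 → $1,286.44
Month 3: $1,286.44 +$21.87 interest = $1,308.31; pay $1,308.31 → $0.00
Balance reaches $0.00 in month 3.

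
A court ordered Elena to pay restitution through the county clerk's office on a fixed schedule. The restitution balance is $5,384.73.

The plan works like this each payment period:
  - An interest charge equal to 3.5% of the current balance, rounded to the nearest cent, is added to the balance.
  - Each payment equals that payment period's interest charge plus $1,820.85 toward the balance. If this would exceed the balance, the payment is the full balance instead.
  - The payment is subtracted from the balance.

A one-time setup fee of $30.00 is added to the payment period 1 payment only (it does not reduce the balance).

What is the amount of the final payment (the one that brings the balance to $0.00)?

Payment period 1: opening $5,384.73; interest $188.47 → $5,573.20; payment $2,009.32 (+ $30.00 fee); balance $3,563.88
Payment period 2: opening $3,563.88; interest $124.74 → $3,688.62; payment $1,945.59; balance $1,743.03
Payment period 3: opening $1,743.03; interest $61.01 → $1,804.04; payment $1,804.04; balance $0.00

$1,804.04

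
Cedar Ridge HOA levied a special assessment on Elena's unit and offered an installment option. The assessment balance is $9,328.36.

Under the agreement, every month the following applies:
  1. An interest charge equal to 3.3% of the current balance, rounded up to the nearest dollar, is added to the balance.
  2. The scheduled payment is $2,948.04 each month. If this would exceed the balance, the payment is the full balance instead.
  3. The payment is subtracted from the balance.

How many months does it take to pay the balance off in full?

Month 1: opening $9,328.36; interest $308.00 → $9,636.36; payment $2,948.04; balance $6,688.32
Month 2: opening $6,688.32; interest $221.00 → $6,909.32; payment $2,948.04; balance $3,961.28
Month 3: opening $3,961.28; interest $131.00 → $4,092.28; payment $2,948.04; balance $1,144.24
Month 4: opening $1,144.24; interest $38.00 → $1,182.24; payment $1,182.24; balance $0.00
Balance reaches $0.00 in month 4.

4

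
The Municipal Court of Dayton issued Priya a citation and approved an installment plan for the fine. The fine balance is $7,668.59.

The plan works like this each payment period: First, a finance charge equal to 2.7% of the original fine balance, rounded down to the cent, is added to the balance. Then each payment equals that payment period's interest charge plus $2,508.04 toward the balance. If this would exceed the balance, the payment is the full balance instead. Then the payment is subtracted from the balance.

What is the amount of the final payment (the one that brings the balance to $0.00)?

$351.52

# | Opening | Interest | Payment | End bal
1 | $7,668.59 | $207.05 | $2,715.09 | $5,160.55
2 | $5,160.55 | $207.05 | $2,715.09 | $2,652.51
3 | $2,652.51 | $207.05 | $2,715.09 | $144.47
4 | $144.47 | $207.05 | $351.52 | $0.00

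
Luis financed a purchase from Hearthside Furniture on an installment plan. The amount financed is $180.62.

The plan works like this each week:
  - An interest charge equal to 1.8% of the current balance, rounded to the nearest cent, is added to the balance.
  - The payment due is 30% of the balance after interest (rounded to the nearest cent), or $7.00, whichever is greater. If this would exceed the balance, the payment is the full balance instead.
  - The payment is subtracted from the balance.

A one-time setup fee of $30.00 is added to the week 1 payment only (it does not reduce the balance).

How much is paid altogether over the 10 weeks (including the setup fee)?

$221.43

Week 1: $180.62 +$3.25 interest = $183.87; pay $55.16 (+ $30.00 fee) → $128.71
Week 2: $128.71 +$2.32 interest = $131.03; pay $39.31 → $91.72
Week 3: $91.72 +$1.65 interest = $93.37; pay $28.01 → $65.36
Week 4: $65.36 +$1.18 interest = $66.54; pay $19.96 → $46.58
Week 5: $46.58 +$0.84 interest = $47.42; pay $14.23 → $33.19
Week 6: $33.19 +$0.60 interest = $33.79; pay $10.14 → $23.65
Week 7: $23.65 +$0.43 interest = $24.08; pay $7.22 → $16.86
Week 8: $16.86 +$0.30 interest = $17.16; pay $7.00 → $10.16
Week 9: $10.16 +$0.18 interest = $10.34; pay $7.00 → $3.34
Week 10: $3.34 +$0.06 interest = $3.40; pay $3.40 → $0.00
Total paid: $221.43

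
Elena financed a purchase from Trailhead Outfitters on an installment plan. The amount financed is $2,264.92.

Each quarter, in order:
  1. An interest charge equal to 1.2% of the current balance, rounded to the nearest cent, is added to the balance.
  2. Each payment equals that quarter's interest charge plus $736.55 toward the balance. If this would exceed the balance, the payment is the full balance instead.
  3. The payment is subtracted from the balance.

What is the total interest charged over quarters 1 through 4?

Quarter 1: $2,264.92 +$27.18 interest = $2,292.10; pay $763.73 → $1,528.37
Quarter 2: $1,528.37 +$18.34 interest = $1,546.71; pay $754.89 → $791.82
Quarter 3: $791.82 +$9.50 interest = $801.32; pay $746.05 → $55.27
Quarter 4: $55.27 +$0.66 interest = $55.93; pay $55.93 → $0.00
Total interest: $27.18 + $18.34 + $9.50 + $0.66 = $55.68

$55.68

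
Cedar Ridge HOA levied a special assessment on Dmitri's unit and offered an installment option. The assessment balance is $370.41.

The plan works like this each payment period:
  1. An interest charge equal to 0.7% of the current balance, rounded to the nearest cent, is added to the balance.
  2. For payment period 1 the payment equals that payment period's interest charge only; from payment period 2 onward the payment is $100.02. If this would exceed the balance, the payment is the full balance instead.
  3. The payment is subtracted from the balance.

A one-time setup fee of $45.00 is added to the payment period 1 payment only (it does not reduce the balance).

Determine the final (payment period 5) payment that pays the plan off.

# | Opening | Interest | Payment | Fee | End bal
1 | $370.41 | $2.59 | $2.59 | $45.00 | $370.41
2 | $370.41 | $2.59 | $100.02 | — | $272.98
3 | $272.98 | $1.91 | $100.02 | — | $174.87
4 | $174.87 | $1.22 | $100.02 | — | $76.07
5 | $76.07 | $0.53 | $76.60 | — | $0.00

$76.60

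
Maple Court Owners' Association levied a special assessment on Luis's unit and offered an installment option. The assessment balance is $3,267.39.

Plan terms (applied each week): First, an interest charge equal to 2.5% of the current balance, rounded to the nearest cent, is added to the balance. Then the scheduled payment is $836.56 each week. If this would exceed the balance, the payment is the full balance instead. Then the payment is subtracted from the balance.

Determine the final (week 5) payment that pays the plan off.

$136.07

# | Opening | Interest | Payment | End bal
1 | $3,267.39 | $81.68 | $836.56 | $2,512.51
2 | $2,512.51 | $62.81 | $836.56 | $1,738.76
3 | $1,738.76 | $43.47 | $836.56 | $945.67
4 | $945.67 | $23.64 | $836.56 | $132.75
5 | $132.75 | $3.32 | $136.07 | $0.00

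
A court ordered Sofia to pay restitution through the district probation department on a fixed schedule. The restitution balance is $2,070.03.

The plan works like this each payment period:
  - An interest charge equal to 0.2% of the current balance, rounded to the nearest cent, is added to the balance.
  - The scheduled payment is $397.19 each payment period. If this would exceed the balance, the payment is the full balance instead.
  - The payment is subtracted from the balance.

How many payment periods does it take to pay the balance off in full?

6

Payment period 1: $2,070.03 +$4.14 interest = $2,074.17; pay $397.19 → $1,676.98
Payment period 2: $1,676.98 +$3.35 interest = $1,680.33; pay $397.19 → $1,283.14
Payment period 3: $1,283.14 +$2.57 interest = $1,285.71; pay $397.19 → $888.52
Payment period 4: $888.52 +$1.78 interest = $890.30; pay $397.19 → $493.11
Payment period 5: $493.11 +$0.99 interest = $494.10; pay $397.19 → $96.91
Payment period 6: $96.91 +$0.19 interest = $97.10; pay $97.10 → $0.00
Balance reaches $0.00 in payment period 6.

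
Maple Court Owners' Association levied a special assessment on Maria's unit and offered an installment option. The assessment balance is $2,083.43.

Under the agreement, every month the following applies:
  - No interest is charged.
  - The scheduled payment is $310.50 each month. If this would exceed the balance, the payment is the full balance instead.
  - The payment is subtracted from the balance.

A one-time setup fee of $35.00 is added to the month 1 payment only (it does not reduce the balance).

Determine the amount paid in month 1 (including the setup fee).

Month 1: opening $2,083.43; payment $310.50 (+ $35.00 fee); balance $1,772.93

$345.50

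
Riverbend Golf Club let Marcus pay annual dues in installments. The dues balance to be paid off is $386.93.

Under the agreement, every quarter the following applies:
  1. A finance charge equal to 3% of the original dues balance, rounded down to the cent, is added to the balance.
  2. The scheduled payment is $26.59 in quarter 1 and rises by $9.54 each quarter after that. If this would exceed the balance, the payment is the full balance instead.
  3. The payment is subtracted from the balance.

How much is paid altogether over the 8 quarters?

$479.73

Quarter 1: $386.93 +$11.60 interest = $398.53; pay $26.59 → $371.94
Quarter 2: $371.94 +$11.60 interest = $383.54; pay $36.13 → $347.41
Quarter 3: $347.41 +$11.60 interest = $359.01; pay $45.67 → $313.34
Quarter 4: $313.34 +$11.60 interest = $324.94; pay $55.21 → $269.73
Quarter 5: $269.73 +$11.60 interest = $281.33; pay $64.75 → $216.58
Quarter 6: $216.58 +$11.60 interest = $228.18; pay $74.29 → $153.89
Quarter 7: $153.89 +$11.60 interest = $165.49; pay $83.83 → $81.66
Quarter 8: $81.66 +$11.60 interest = $93.26; pay $93.26 → $0.00
Total paid: $479.73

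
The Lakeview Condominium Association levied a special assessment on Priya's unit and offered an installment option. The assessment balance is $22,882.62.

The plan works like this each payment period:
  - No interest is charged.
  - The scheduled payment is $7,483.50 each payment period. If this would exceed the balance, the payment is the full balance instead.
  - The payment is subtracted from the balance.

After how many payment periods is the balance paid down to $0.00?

Payment period 1: opening $22,882.62; payment $7,483.50; balance $15,399.12
Payment period 2: opening $15,399.12; payment $7,483.50; balance $7,915.62
Payment period 3: opening $7,915.62; payment $7,483.50; balance $432.12
Payment period 4: opening $432.12; payment $432.12; balance $0.00
Balance reaches $0.00 in payment period 4.

4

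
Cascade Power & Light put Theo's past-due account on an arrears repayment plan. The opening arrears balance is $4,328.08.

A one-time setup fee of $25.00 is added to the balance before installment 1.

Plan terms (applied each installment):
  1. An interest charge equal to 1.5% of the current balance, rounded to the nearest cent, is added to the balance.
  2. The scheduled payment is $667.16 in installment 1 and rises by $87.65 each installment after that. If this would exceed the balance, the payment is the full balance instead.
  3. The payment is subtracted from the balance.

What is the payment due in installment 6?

$367.82

Installment 1: $4,353.08 +$65.30 interest = $4,418.38; pay $667.16 → $3,751.22
Installment 2: $3,751.22 +$56.27 interest = $3,807.49; pay $754.81 → $3,052.68
Installment 3: $3,052.68 +$45.79 interest = $3,098.47; pay $842.46 → $2,256.01
Installment 4: $2,256.01 +$33.84 interest = $2,289.85; pay $930.11 → $1,359.74
Installment 5: $1,359.74 +$20.40 interest = $1,380.14; pay $1,017.76 → $362.38
Installment 6: $362.38 +$5.44 interest = $367.82; pay $367.82 → $0.00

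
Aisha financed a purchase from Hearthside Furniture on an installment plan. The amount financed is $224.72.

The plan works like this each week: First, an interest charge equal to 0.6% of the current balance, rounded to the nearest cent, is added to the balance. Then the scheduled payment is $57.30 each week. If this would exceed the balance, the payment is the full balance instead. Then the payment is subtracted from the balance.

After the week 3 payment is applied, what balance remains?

$55.85

Week 1: opening $224.72; interest $1.35 → $226.07; payment $57.30; balance $168.77
Week 2: opening $168.77; interest $1.01 → $169.78; payment $57.30; balance $112.48
Week 3: opening $112.48; interest $0.67 → $113.15; payment $57.30; balance $55.85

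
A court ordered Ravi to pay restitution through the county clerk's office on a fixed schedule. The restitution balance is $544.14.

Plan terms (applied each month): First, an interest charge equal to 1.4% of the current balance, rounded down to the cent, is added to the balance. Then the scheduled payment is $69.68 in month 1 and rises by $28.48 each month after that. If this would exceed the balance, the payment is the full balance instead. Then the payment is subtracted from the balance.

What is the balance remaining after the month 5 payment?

# | Opening | Interest | Payment | End bal
1 | $544.14 | $7.61 | $69.68 | $482.07
2 | $482.07 | $6.74 | $98.16 | $390.65
3 | $390.65 | $5.46 | $126.64 | $269.47
4 | $269.47 | $3.77 | $155.12 | $118.12
5 | $118.12 | $1.65 | $119.77 | $0.00

$0.00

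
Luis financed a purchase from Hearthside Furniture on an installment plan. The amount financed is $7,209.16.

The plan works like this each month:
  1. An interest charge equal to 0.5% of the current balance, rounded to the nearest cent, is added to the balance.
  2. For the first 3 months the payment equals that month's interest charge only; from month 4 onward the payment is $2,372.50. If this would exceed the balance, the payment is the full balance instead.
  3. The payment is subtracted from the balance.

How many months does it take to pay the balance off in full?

# | Opening | Interest | Payment | End bal
1 | $7,209.16 | $36.05 | $36.05 | $7,209.16
2 | $7,209.16 | $36.05 | $36.05 | $7,209.16
3 | $7,209.16 | $36.05 | $36.05 | $7,209.16
4 | $7,209.16 | $36.05 | $2,372.50 | $4,872.71
5 | $4,872.71 | $24.36 | $2,372.50 | $2,524.57
6 | $2,524.57 | $12.62 | $2,372.50 | $164.69
7 | $164.69 | $0.82 | $165.51 | $0.00
Balance reaches $0.00 in month 7.

7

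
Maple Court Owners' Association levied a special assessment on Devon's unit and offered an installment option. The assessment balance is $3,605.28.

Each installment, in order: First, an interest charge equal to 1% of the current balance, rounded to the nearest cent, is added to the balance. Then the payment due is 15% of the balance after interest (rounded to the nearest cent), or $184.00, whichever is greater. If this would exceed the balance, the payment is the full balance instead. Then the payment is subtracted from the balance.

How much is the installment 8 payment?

$187.73

Installment 1: opening $3,605.28; interest $36.05 → $3,641.33; payment $546.20; balance $3,095.13
Installment 2: opening $3,095.13; interest $30.95 → $3,126.08; payment $468.91; balance $2,657.17
Installment 3: opening $2,657.17; interest $26.57 → $2,683.74; payment $402.56; balance $2,281.18
Installment 4: opening $2,281.18; interest $22.81 → $2,303.99; payment $345.60; balance $1,958.39
Installment 5: opening $1,958.39; interest $19.58 → $1,977.97; payment $296.70; balance $1,681.27
Installment 6: opening $1,681.27; interest $16.81 → $1,698.08; payment $254.71; balance $1,443.37
Installment 7: opening $1,443.37; interest $14.43 → $1,457.80; payment $218.67; balance $1,239.13
Installment 8: opening $1,239.13; interest $12.39 → $1,251.52; payment $187.73; balance $1,063.79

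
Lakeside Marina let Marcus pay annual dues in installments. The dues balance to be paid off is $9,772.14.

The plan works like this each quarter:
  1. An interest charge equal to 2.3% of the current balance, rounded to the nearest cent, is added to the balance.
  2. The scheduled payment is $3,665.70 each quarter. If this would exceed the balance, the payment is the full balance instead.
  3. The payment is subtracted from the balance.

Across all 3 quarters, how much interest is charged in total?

Quarter 1: $9,772.14 +$224.76 interest = $9,996.90; pay $3,665.70 → $6,331.20
Quarter 2: $6,331.20 +$145.62 interest = $6,476.82; pay $3,665.70 → $2,811.12
Quarter 3: $2,811.12 +$64.66 interest = $2,875.78; pay $2,875.78 → $0.00
Total interest: $224.76 + $145.62 + $64.66 = $435.04

$435.04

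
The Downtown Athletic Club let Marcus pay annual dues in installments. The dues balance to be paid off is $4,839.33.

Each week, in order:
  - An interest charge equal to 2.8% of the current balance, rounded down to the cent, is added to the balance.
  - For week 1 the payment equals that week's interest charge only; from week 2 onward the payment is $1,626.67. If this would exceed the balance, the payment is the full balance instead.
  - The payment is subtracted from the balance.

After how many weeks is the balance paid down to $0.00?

Week 1: opening $4,839.33; interest $135.50 → $4,974.83; payment $135.50; balance $4,839.33
Week 2: opening $4,839.33; interest $135.50 → $4,974.83; payment $1,626.67; balance $3,348.16
Week 3: opening $3,348.16; interest $93.74 → $3,441.90; payment $1,626.67; balance $1,815.23
Week 4: opening $1,815.23; interest $50.82 → $1,866.05; payment $1,626.67; balance $239.38
Week 5: opening $239.38; interest $6.70 → $246.08; payment $246.08; balance $0.00
Balance reaches $0.00 in week 5.

5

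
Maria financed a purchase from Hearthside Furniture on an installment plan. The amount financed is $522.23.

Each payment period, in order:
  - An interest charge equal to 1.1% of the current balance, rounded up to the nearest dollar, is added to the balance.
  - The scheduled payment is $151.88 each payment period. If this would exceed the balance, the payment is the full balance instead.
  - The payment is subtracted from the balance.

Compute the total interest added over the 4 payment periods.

$15.00

# | Opening | Interest | Payment | End bal
1 | $522.23 | $6.00 | $151.88 | $376.35
2 | $376.35 | $5.00 | $151.88 | $229.47
3 | $229.47 | $3.00 | $151.88 | $80.59
4 | $80.59 | $1.00 | $81.59 | $0.00
Total interest: $6.00 + $5.00 + $3.00 + $1.00 = $15.00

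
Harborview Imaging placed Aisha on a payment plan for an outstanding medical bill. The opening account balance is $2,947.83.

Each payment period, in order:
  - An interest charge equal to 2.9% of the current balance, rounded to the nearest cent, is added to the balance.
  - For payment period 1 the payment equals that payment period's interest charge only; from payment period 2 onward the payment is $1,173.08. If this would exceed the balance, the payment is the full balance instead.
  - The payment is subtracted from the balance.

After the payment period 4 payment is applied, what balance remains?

$0.00

# | Opening | Interest | Payment | End bal
1 | $2,947.83 | $85.49 | $85.49 | $2,947.83
2 | $2,947.83 | $85.49 | $1,173.08 | $1,860.24
3 | $1,860.24 | $53.95 | $1,173.08 | $741.11
4 | $741.11 | $21.49 | $762.60 | $0.00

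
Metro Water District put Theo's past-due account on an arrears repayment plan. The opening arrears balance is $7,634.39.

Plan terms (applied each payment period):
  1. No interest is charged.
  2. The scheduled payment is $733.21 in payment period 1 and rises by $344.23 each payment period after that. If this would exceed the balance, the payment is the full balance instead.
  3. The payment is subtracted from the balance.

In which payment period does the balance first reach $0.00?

Payment period 1: $7,634.39 − $733.21 → $6,901.18
Payment period 2: $6,901.18 − $1,077.44 → $5,823.74
Payment period 3: $5,823.74 − $1,421.67 → $4,402.07
Payment period 4: $4,402.07 − $1,765.90 → $2,636.17
Payment period 5: $2,636.17 − $2,110.13 → $526.04
Payment period 6: $526.04 − $526.04 → $0.00
Balance reaches $0.00 in payment period 6.

6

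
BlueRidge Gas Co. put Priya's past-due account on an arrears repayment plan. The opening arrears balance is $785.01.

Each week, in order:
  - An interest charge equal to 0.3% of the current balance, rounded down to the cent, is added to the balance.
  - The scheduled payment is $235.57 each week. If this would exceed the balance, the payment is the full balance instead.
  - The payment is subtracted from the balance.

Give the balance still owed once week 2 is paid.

$317.87

Week 1: $785.01 +$2.35 interest = $787.36; pay $235.57 → $551.79
Week 2: $551.79 +$1.65 interest = $553.44; pay $235.57 → $317.87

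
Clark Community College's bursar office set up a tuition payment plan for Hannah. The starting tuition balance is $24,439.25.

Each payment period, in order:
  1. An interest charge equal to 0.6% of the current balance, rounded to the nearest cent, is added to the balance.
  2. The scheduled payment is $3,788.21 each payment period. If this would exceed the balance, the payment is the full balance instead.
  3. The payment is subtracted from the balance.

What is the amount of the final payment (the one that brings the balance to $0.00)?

Payment period 1: $24,439.25 +$146.64 interest = $24,585.89; pay $3,788.21 → $20,797.68
Payment period 2: $20,797.68 +$124.79 interest = $20,922.47; pay $3,788.21 → $17,134.26
Payment period 3: $17,134.26 +$102.81 interest = $17,237.07; pay $3,788.21 → $13,448.86
Payment period 4: $13,448.86 +$80.69 interest = $13,529.55; pay $3,788.21 → $9,741.34
Payment period 5: $9,741.34 +$58.45 interest = $9,799.79; pay $3,788.21 → $6,011.58
Payment period 6: $6,011.58 +$36.07 interest = $6,047.65; pay $3,788.21 → $2,259.44
Payment period 7: $2,259.44 +$13.56 interest = $2,273.00; pay $2,273.00 → $0.00

$2,273.00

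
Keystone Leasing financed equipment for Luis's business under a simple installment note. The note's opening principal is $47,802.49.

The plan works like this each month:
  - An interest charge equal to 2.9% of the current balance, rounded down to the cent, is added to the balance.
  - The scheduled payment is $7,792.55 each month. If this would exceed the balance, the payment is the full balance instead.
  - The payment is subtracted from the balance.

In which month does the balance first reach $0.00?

7

Month 1: opening $47,802.49; interest $1,386.27 → $49,188.76; payment $7,792.55; balance $41,396.21
Month 2: opening $41,396.21; interest $1,200.49 → $42,596.70; payment $7,792.55; balance $34,804.15
Month 3: opening $34,804.15; interest $1,009.32 → $35,813.47; payment $7,792.55; balance $28,020.92
Month 4: opening $28,020.92; interest $812.60 → $28,833.52; payment $7,792.55; balance $21,040.97
Month 5: opening $21,040.97; interest $610.18 → $21,651.15; payment $7,792.55; balance $13,858.60
Month 6: opening $13,858.60; interest $401.89 → $14,260.49; payment $7,792.55; balance $6,467.94
Month 7: opening $6,467.94; interest $187.57 → $6,655.51; payment $6,655.51; balance $0.00
Balance reaches $0.00 in month 7.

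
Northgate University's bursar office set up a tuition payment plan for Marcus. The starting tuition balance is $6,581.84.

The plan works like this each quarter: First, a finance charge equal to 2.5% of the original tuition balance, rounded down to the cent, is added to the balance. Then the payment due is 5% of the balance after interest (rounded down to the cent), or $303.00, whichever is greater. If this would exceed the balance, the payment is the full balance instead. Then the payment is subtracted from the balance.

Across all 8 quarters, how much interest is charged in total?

Quarter 1: opening $6,581.84; interest $164.54 → $6,746.38; payment $337.31; balance $6,409.07
Quarter 2: opening $6,409.07; interest $164.54 → $6,573.61; payment $328.68; balance $6,244.93
Quarter 3: opening $6,244.93; interest $164.54 → $6,409.47; payment $320.47; balance $6,089.00
Quarter 4: opening $6,089.00; interest $164.54 → $6,253.54; payment $312.67; balance $5,940.87
Quarter 5: opening $5,940.87; interest $164.54 → $6,105.41; payment $305.27; balance $5,800.14
Quarter 6: opening $5,800.14; interest $164.54 → $5,964.68; payment $303.00; balance $5,661.68
Quarter 7: opening $5,661.68; interest $164.54 → $5,826.22; payment $303.00; balance $5,523.22
Quarter 8: opening $5,523.22; interest $164.54 → $5,687.76; payment $303.00; balance $5,384.76
Total interest: $164.54 + $164.54 + $164.54 + $164.54 + $164.54 + $164.54 + $164.54 + $164.54 = $1,316.32

$1,316.32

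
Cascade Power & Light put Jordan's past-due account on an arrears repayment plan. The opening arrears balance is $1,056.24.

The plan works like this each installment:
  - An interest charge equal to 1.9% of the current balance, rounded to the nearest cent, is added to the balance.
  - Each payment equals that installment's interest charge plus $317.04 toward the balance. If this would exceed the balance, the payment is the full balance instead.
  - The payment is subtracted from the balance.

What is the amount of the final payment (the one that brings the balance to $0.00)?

Installment 1: opening $1,056.24; interest $20.07 → $1,076.31; payment $337.11; balance $739.20
Installment 2: opening $739.20; interest $14.04 → $753.24; payment $331.08; balance $422.16
Installment 3: opening $422.16; interest $8.02 → $430.18; payment $325.06; balance $105.12
Installment 4: opening $105.12; interest $2.00 → $107.12; payment $107.12; balance $0.00

$107.12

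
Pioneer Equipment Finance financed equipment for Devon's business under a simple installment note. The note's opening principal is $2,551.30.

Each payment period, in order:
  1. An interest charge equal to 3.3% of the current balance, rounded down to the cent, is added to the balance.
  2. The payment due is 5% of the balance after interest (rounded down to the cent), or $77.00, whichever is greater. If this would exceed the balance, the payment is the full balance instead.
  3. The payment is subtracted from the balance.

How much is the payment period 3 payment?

Payment period 1: $2,551.30 +$84.19 interest = $2,635.49; pay $131.77 → $2,503.72
Payment period 2: $2,503.72 +$82.62 interest = $2,586.34; pay $129.31 → $2,457.03
Payment period 3: $2,457.03 +$81.08 interest = $2,538.11; pay $126.90 → $2,411.21

$126.90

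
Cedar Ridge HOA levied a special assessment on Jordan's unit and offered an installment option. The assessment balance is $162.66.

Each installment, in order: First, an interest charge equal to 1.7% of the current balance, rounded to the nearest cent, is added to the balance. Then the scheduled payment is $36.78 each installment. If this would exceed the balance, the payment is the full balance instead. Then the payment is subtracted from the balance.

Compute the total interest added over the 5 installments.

Installment 1: $162.66 +$2.77 interest = $165.43; pay $36.78 → $128.65
Installment 2: $128.65 +$2.19 interest = $130.84; pay $36.78 → $94.06
Installment 3: $94.06 +$1.60 interest = $95.66; pay $36.78 → $58.88
Installment 4: $58.88 +$1.00 interest = $59.88; pay $36.78 → $23.10
Installment 5: $23.10 +$0.39 interest = $23.49; pay $23.49 → $0.00
Total interest: $2.77 + $2.19 + $1.60 + $1.00 + $0.39 = $7.95

$7.95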